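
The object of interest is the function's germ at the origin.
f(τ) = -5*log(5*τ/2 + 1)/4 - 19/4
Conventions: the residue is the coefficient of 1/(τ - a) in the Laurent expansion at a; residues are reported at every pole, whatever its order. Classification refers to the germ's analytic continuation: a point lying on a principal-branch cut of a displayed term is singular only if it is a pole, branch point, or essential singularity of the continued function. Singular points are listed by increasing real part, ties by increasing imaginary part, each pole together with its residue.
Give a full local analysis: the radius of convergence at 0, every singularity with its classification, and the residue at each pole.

Radius of convergence at 0: 2/5.
At -2/5: a logarithmic branch point.

Branch term (-5/4)*log(1 - τ/(-2/5)): its argument vanishes at τ = -2/5, a logarithmic branch point, modulus 2/5.
The radius of convergence is the smallest modulus among the singular points: 2/5.


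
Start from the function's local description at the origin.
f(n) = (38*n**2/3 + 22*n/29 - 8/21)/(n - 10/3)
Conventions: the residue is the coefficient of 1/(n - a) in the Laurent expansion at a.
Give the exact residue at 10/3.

At the order-1 pole 10/3 set g(n) = (n - (10/3))*f(n) = 38*n**2/3 + 22*n/29 - 8/21.
Simple pole: residue = g(a) at a = 10/3, which is 783172/5481.

The residue is 783172/5481.


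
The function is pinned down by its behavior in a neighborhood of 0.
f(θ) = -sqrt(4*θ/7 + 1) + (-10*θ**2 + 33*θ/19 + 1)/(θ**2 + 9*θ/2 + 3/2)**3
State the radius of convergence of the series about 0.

Denominator factor (θ**2 + 9*θ/2 + 3/2)^3: discriminant 57/4, real irrational roots -9/4 + (1/4)*sqrt(57) and -9/4 - (1/4)*sqrt(57); poles of order 3, moduli 9/4 - (1/4)*sqrt(57) and 9/4 + (1/4)*sqrt(57).
Branch term (-1)*sqrt(1 - θ/(-7/4)): its argument vanishes at θ = -7/4, a square-root branch point, modulus 7/4.
The radius of convergence is the smallest modulus among the singular points: 9/4 - (1/4)*sqrt(57).

The radius of convergence is 9/4 - (1/4)*sqrt(57).


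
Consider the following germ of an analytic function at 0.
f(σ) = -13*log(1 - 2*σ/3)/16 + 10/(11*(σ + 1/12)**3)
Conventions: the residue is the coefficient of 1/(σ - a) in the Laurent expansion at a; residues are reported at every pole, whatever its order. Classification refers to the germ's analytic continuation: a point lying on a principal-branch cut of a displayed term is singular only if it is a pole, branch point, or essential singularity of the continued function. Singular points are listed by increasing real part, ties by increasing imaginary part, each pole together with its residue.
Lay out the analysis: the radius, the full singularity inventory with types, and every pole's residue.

Radius of convergence at 0: 1/12.
At -1/12: a pole of order 3; residue 0.
At 3/2: a logarithmic branch point.

Denominator factor (σ + 1/12)^3: pole of order 3 at -1/12, modulus 1/12.
Branch term (-13/16)*log(1 - σ/(3/2)): its argument vanishes at σ = 3/2, a logarithmic branch point, modulus 3/2.
The radius of convergence is the smallest modulus among the singular points: 1/12.
The branch term is analytic at -1/12 and contributes nothing to the residue; only the rational part matters.
At the order-3 pole -1/12 set g(σ) = (σ - (-1/12))^3*(rational part) = 10/11.
Order-3 pole: residue = g''(a)/2; g''(-1/12) = 0, so the residue is 0.
List the singular points by increasing real part (a conjugate pair: the negative imaginary part first).


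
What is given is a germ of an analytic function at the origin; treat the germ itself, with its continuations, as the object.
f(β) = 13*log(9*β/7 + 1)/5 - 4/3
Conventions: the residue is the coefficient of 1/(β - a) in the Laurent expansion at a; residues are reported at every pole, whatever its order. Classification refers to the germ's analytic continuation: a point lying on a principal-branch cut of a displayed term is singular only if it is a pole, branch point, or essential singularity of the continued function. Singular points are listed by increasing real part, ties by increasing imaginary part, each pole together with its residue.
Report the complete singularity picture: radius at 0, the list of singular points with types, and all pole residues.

Radius of convergence at 0: 7/9.
At -7/9: a logarithmic branch point.

Branch term (13/5)*log(1 - β/(-7/9)): its argument vanishes at β = -7/9, a logarithmic branch point, modulus 7/9.
The radius of convergence is the smallest modulus among the singular points: 7/9.


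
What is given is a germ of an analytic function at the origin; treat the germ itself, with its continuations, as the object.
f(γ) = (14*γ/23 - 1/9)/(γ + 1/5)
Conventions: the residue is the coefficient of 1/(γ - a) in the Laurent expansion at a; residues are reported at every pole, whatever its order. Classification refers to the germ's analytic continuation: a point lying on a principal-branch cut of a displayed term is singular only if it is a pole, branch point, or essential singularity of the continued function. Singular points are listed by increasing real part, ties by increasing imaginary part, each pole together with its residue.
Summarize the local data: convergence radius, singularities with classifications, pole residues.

Radius of convergence at 0: 1/5.
At -1/5: a pole of order 1; residue -241/1035.

Denominator factor (γ + 1/5): pole of order 1 at -1/5, modulus 1/5.
The radius of convergence is the smallest modulus among the singular points: 1/5.
At the order-1 pole -1/5 set g(γ) = (γ - (-1/5))*f(γ) = 14*γ/23 - 1/9.
Simple pole: residue = g(a) at a = -1/5, which is -241/1035.


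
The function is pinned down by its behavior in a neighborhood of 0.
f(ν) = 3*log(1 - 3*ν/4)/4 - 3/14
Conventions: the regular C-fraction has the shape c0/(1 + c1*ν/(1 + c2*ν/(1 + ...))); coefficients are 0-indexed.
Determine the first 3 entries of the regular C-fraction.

Taylor coefficients (expand at 0): a_0 = -3/14, a_1 = -9/16, a_2 = -27/128.
c0 = a_0 = -3/14. Peel one level at a time: if S = 1 + c*ν/S' with S'(0) = 1, then c is the ν-coefficient of S and S' = c*ν/(S - 1).
S_1 = c0/f = 1 + (-21/8)*ν + (189/32)*ν^2 + ...; c1 = -21/8.
S_2 = c1*ν/(S_1 - 1) = 1 + (9/4)*ν + ...; c2 = 9/4.

The regular C-fraction coefficients are [-3/14, -21/8, 9/4].


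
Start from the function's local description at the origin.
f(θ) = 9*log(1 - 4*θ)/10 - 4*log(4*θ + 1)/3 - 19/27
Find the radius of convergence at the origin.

The radius of convergence is 1/4.

Branch term (9/10)*log(1 - θ/(1/4)): its argument vanishes at θ = 1/4, a logarithmic branch point, modulus 1/4.
Branch term (-4/3)*log(1 - θ/(-1/4)): its argument vanishes at θ = -1/4, a logarithmic branch point, modulus 1/4.
The radius of convergence is the smallest modulus among the singular points: 1/4.


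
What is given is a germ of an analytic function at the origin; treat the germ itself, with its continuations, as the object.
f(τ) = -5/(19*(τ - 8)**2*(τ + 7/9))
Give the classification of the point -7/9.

The point is a pole of order 1.

The denominator factor τ + 7/9 vanishes at -7/9 and appears to the power 1; the numerator there equals -5/19, nonzero, and no other factor vanishes.
Hence a pole whose order is the multiplicity, 1.


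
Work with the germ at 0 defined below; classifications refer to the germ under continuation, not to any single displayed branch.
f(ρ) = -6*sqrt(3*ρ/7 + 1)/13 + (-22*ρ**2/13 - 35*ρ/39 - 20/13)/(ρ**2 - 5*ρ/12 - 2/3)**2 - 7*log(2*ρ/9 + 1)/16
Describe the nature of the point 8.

Denominator factors: ρ**2 - 5*ρ/12 - 2/3 = 60 at ρ = 8 — none vanishes.
Branch term log(1 - ρ/(-9/2)): argument at 8 is 25/9, nonzero, so 8 is not its branch point (a point on a principal cut is still regular for the continued germ).
Branch term sqrt(1 - ρ/(-7/3)): argument at 8 is 31/7, nonzero, so 8 is not its branch point (a point on a principal cut is still regular for the continued germ).
So the germ continues analytically to 8.

The point is a regular point.


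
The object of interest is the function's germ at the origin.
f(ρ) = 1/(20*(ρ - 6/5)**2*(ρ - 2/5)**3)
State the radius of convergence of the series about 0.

Denominator factor (ρ - 6/5)^2: pole of order 2 at 6/5, modulus 6/5.
Denominator factor (ρ - 2/5)^3: pole of order 3 at 2/5, modulus 2/5.
The radius of convergence is the smallest modulus among the singular points: 2/5.

The radius of convergence is 2/5.


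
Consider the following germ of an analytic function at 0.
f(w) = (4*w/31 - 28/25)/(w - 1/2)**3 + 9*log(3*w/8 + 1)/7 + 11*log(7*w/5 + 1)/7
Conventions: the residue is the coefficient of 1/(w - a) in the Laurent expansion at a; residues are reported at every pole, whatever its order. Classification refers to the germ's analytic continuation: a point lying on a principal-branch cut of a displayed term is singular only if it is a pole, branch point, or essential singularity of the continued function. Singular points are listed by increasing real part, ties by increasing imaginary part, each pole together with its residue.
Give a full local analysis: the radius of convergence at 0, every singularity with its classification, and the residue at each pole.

Radius of convergence at 0: 1/2.
At -8/3: a logarithmic branch point.
At -5/7: a logarithmic branch point.
At 1/2: a pole of order 3; residue 0.

Denominator factor (w - 1/2)^3: pole of order 3 at 1/2, modulus 1/2.
Branch term (11/7)*log(1 - w/(-5/7)): its argument vanishes at w = -5/7, a logarithmic branch point, modulus 5/7.
Branch term (9/7)*log(1 - w/(-8/3)): its argument vanishes at w = -8/3, a logarithmic branch point, modulus 8/3.
The radius of convergence is the smallest modulus among the singular points: 1/2.
The branch terms are analytic at 1/2 and contribute nothing to the residue; only the rational part matters.
At the order-3 pole 1/2 set g(w) = (w - (1/2))^3*(rational part) = 4*w/31 - 28/25.
Order-3 pole: residue = g''(a)/2; g''(1/2) = 0, so the residue is 0.
List the singular points by increasing real part (a conjugate pair: the negative imaginary part first).


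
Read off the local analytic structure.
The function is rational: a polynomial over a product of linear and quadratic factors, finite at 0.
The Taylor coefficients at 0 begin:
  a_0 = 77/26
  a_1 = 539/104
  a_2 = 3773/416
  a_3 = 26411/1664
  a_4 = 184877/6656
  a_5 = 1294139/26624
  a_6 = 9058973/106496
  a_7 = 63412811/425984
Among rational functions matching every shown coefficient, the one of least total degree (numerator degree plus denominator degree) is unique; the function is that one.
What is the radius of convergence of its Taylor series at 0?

No rational of total degree below 1 reproduces all 8 coefficients; solving the [0/1] Pade equations on them gives f(β) = -22/(13*(β - 4/7)), whose expansion matches every shown term.
Denominator factor (β - 4/7): pole of order 1 at 4/7, modulus 4/7.
The radius of convergence is the smallest modulus among the singular points: 4/7.

The radius of convergence is 4/7.


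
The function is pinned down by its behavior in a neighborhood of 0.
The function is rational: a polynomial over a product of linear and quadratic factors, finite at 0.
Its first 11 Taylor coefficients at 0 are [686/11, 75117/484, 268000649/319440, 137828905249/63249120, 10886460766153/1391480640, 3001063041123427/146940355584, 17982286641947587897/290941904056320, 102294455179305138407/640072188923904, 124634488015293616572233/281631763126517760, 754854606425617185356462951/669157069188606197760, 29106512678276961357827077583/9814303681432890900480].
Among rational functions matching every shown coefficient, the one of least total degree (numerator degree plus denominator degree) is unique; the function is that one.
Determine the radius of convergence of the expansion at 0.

No rational of total degree below 9 reproduces all 11 coefficients; solving the [2/7] Pade equations on them gives f(k) = (-13*k**2/5 + 3*k/2 + 4)/((k - 11/4)*(k**2 + k/6 - 2/7)**3), whose expansion matches every shown term.
Denominator factor (k - 11/4): pole of order 1 at 11/4, modulus 11/4.
Denominator factor (k**2 + k/6 - 2/7)^3: discriminant 295/252, real irrational roots -1/12 + (1/84)*sqrt(2065) and -1/12 - (1/84)*sqrt(2065); poles of order 3, moduli -1/12 + (1/84)*sqrt(2065) and 1/12 + (1/84)*sqrt(2065).
The radius of convergence is the smallest modulus among the singular points: -1/12 + (1/84)*sqrt(2065).

The radius of convergence is -1/12 + (1/84)*sqrt(2065).


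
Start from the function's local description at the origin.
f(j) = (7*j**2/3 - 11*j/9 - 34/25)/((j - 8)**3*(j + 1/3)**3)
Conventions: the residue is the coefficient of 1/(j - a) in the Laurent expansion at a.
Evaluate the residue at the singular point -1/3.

At the order-3 pole -1/3 set g(j) = (j - (-1/3))^3*f(j) = (7*j**2/3 - 11*j/9 - 34/25)/(j - 8)**3.
Order-3 pole: residue = g''(a)/2; g''(-1/3) = -1074456/244140625, so the residue is -537228/244140625.

The residue is -537228/244140625.


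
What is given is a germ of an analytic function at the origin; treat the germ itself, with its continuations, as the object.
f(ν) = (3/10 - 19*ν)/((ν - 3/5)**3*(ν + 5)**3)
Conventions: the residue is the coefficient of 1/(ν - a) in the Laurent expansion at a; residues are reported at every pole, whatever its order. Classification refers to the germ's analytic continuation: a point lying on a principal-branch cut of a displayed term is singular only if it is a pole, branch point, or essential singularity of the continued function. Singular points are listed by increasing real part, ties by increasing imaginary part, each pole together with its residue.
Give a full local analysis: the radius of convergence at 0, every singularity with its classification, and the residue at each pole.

Radius of convergence at 0: 3/5.
At -5: a pole of order 3; residue -789375/17210368.
At 3/5: a pole of order 3; residue 789375/17210368.

Denominator factor (ν - 3/5)^3: pole of order 3 at 3/5, modulus 3/5.
Denominator factor (ν + 5)^3: pole of order 3 at -5, modulus 5.
The radius of convergence is the smallest modulus among the singular points: 3/5.
At the order-3 pole -5 set g(ν) = (ν - (-5))^3*f(ν) = (3/10 - 19*ν)/(ν - 3/5)**3.
Order-3 pole: residue = g''(a)/2; g''(-5) = -789375/8605184, so the residue is -789375/17210368.
At the order-3 pole 3/5 set g(ν) = (ν - (3/5))^3*f(ν) = (3/10 - 19*ν)/(ν + 5)**3.
Order-3 pole: residue = g''(a)/2; g''(3/5) = 789375/8605184, so the residue is 789375/17210368.
List the singular points by increasing real part (a conjugate pair: the negative imaginary part first).


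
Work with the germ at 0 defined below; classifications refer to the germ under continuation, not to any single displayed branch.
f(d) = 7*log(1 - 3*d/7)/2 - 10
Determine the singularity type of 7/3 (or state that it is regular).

The point is a logarithmic branch point.

The term (7/2)*log(1 - d/(7/3)) has argument 1 - 7/3/(7/3) = 0 at 7/3: a logarithmic (infinitely-sheeted) branch point; the remaining terms are analytic or single-valued there.


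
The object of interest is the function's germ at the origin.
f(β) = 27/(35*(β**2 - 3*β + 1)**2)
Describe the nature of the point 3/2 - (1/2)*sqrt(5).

The denominator factor β**2 - 3*β + 1 vanishes at 3/2 - (1/2)*sqrt(5) and appears to the power 2; the numerator there equals 27/35, nonzero, and no other factor vanishes.
Hence a pole whose order is the multiplicity, 2.

The point is a pole of order 2.


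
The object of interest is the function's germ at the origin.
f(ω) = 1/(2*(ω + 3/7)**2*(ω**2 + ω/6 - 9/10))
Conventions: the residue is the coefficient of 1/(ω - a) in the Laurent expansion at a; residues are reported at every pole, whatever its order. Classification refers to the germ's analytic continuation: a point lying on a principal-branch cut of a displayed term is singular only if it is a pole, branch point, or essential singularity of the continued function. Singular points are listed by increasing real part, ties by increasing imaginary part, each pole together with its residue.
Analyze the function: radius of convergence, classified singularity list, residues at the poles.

Radius of convergence at 0: 3/7.
At -1/12 - (1/60)*sqrt(3265): a pole of order 1; residue -248675/893976 - (4434745/583766328)*sqrt(3265).
At -3/7: a pole of order 2; residue 248675/446988.
At -1/12 + (1/60)*sqrt(3265): a pole of order 1; residue -248675/893976 + (4434745/583766328)*sqrt(3265).


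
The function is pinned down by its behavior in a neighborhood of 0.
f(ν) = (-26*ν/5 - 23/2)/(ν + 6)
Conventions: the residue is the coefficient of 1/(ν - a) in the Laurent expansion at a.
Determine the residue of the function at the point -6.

At the order-1 pole -6 set g(ν) = (ν - (-6))*f(ν) = -26*ν/5 - 23/2.
Simple pole: residue = g(a) at a = -6, which is 197/10.

The residue is 197/10.


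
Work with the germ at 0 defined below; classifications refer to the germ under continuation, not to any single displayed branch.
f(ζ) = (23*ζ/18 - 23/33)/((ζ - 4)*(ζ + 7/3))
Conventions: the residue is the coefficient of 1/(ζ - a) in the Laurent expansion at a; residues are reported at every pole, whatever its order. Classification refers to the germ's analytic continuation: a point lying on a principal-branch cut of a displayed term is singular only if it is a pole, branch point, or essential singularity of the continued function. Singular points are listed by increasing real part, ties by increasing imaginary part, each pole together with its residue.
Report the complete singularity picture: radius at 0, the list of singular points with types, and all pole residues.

Denominator factor (ζ - 4): pole of order 1 at 4, modulus 4.
Denominator factor (ζ + 7/3): pole of order 1 at -7/3, modulus 7/3.
The radius of convergence is the smallest modulus among the singular points: 7/3.
At the order-1 pole -7/3 set g(ζ) = (ζ - (-7/3))*f(ζ) = (23*ζ/18 - 23/33)/(ζ - 4).
Simple pole: residue = g(a) at a = -7/3, which is 115/198.
At the order-1 pole 4 set g(ζ) = (ζ - (4))*f(ζ) = (23*ζ/18 - 23/33)/(ζ + 7/3).
Simple pole: residue = g(a) at a = 4, which is 23/33.
List the singular points by increasing real part (a conjugate pair: the negative imaginary part first).

Radius of convergence at 0: 7/3.
At -7/3: a pole of order 1; residue 115/198.
At 4: a pole of order 1; residue 23/33.


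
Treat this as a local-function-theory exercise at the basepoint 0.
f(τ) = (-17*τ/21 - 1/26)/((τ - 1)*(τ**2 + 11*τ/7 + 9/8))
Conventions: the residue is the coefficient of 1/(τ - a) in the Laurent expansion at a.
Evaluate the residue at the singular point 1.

At the order-1 pole 1 set g(τ) = (τ - (1))*f(τ) = (-17*τ/21 - 1/26)/(τ**2 + 11*τ/7 + 9/8).
Simple pole: residue = g(a) at a = 1, which is -1852/8073.

The residue is -1852/8073.


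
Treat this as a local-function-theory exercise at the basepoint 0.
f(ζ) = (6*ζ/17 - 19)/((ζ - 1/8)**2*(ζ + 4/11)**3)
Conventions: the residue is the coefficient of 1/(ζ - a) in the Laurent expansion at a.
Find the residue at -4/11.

The residue is -58151368704/58119617.

At the order-3 pole -4/11 set g(ζ) = (ζ - (-4/11))^3*f(ζ) = (6*ζ/17 - 19)/(ζ - 1/8)**2.
Order-3 pole: residue = g''(a)/2; g''(-4/11) = -116302737408/58119617, so the residue is -58151368704/58119617.


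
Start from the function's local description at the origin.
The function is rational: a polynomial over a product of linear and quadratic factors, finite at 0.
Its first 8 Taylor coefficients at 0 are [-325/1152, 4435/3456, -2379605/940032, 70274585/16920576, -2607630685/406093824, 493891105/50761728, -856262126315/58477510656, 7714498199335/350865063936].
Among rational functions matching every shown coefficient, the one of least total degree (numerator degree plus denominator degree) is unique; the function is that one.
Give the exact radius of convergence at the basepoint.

The radius of convergence is 2/3.

No rational of total degree below 5 reproduces all 8 coefficients; solving the [2/3] Pade equations on them gives f(γ) = (4*γ**2/17 + 12*γ/5 - 13/12)/((γ + 2/3)*(γ + 12/5)**2), whose expansion matches every shown term.
Denominator factor (γ + 12/5)^2: pole of order 2 at -12/5, modulus 12/5.
Denominator factor (γ + 2/3): pole of order 1 at -2/3, modulus 2/3.
The radius of convergence is the smallest modulus among the singular points: 2/3.


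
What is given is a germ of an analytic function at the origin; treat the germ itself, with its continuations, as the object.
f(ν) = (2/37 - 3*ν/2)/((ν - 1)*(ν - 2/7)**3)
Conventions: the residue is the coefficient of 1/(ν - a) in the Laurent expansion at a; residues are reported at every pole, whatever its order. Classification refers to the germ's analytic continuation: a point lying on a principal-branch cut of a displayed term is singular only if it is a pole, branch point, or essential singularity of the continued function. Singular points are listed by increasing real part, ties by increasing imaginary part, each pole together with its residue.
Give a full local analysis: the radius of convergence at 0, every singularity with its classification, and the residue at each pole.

Denominator factor (ν - 1): pole of order 1 at 1, modulus 1.
Denominator factor (ν - 2/7)^3: pole of order 3 at 2/7, modulus 2/7.
The radius of convergence is the smallest modulus among the singular points: 2/7.
At the order-3 pole 2/7 set g(ν) = (ν - (2/7))^3*f(ν) = (2/37 - 3*ν/2)/(ν - 1).
Order-3 pole: residue = g''(a)/2; g''(2/7) = 36701/4625, so the residue is 36701/9250.
At the order-1 pole 1 set g(ν) = (ν - (1))*f(ν) = (2/37 - 3*ν/2)/(ν - 2/7)**3.
Simple pole: residue = g(a) at a = 1, which is -36701/9250.
List the singular points by increasing real part (a conjugate pair: the negative imaginary part first).

Radius of convergence at 0: 2/7.
At 2/7: a pole of order 3; residue 36701/9250.
At 1: a pole of order 1; residue -36701/9250.


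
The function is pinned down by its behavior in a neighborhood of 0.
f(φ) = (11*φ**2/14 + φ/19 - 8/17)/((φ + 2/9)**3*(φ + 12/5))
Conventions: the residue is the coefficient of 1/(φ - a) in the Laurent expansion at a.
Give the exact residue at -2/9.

The residue is 202366755/532008778.

At the order-3 pole -2/9 set g(φ) = (φ - (-2/9))^3*f(φ) = (11*φ**2/14 + φ/19 - 8/17)/(φ + 12/5).
Order-3 pole: residue = g''(a)/2; g''(-2/9) = 202366755/266004389, so the residue is 202366755/532008778.


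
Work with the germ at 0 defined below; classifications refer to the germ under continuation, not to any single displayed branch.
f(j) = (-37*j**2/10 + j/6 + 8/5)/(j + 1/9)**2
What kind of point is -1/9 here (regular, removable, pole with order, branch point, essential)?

The point is a pole of order 2.

The denominator factor j + 1/9 vanishes at -1/9 and appears to the power 2; the numerator there equals 622/405, nonzero, and no other factor vanishes.
Hence a pole whose order is the multiplicity, 2.


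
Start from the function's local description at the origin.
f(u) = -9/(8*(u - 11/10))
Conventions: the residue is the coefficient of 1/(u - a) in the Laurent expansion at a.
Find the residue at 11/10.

The residue is -9/8.

At the order-1 pole 11/10 set g(u) = (u - (11/10))*f(u) = -9/8.
Simple pole: residue = g(a) at a = 11/10, which is -9/8.


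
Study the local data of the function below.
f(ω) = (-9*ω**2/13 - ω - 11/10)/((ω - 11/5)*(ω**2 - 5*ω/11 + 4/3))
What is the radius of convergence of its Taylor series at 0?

The radius of convergence is (2/3)*sqrt(3).

Denominator factor (ω**2 - 5*ω/11 + 4/3): discriminant -1861/363, complex-conjugate roots (5/22) + ((1/66)*sqrt(5583))*i and (5/22) - ((1/66)*sqrt(5583))*i; poles of order 1, moduli (2/3)*sqrt(3) and (2/3)*sqrt(3).
Denominator factor (ω - 11/5): pole of order 1 at 11/5, modulus 11/5.
The radius of convergence is the smallest modulus among the singular points: (2/3)*sqrt(3).


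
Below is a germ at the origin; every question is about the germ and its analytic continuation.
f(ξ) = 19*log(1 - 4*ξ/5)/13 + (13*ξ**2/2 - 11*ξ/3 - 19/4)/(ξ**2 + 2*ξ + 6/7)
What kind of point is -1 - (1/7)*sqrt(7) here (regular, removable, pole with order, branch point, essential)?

The point is a pole of order 1.

The denominator factor ξ**2 + 2*ξ + 6/7 vanishes at -1 - (1/7)*sqrt(7) and appears to the power 1; the numerator there equals 533/84 + (50/21)*sqrt(7), nonzero, and no other factor vanishes.
The branch terms are analytic at this point.
Hence a pole whose order is the multiplicity, 1.


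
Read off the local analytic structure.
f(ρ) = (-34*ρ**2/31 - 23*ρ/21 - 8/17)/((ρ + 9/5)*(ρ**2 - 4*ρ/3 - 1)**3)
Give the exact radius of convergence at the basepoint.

Denominator factor (ρ + 9/5): pole of order 1 at -9/5, modulus 9/5.
Denominator factor (ρ**2 - 4*ρ/3 - 1)^3: discriminant 52/9, real irrational roots 2/3 + (1/3)*sqrt(13) and 2/3 - (1/3)*sqrt(13); poles of order 3, moduli 2/3 + (1/3)*sqrt(13) and -2/3 + (1/3)*sqrt(13).
The radius of convergence is the smallest modulus among the singular points: -2/3 + (1/3)*sqrt(13).

The radius of convergence is -2/3 + (1/3)*sqrt(13).


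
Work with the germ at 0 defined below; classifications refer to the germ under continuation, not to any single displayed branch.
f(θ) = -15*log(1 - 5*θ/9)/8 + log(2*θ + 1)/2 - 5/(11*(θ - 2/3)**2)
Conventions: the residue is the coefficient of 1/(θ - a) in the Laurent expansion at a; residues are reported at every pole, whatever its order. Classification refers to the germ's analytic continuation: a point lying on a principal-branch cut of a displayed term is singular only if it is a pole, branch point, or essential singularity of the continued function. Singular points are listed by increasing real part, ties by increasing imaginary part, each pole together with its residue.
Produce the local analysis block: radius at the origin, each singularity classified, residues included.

Radius of convergence at 0: 1/2.
At -1/2: a logarithmic branch point.
At 2/3: a pole of order 2; residue 0.
At 9/5: a logarithmic branch point.

Denominator factor (θ - 2/3)^2: pole of order 2 at 2/3, modulus 2/3.
Branch term (-15/8)*log(1 - θ/(9/5)): its argument vanishes at θ = 9/5, a logarithmic branch point, modulus 9/5.
Branch term (1/2)*log(1 - θ/(-1/2)): its argument vanishes at θ = -1/2, a logarithmic branch point, modulus 1/2.
The radius of convergence is the smallest modulus among the singular points: 1/2.
The branch terms are analytic at 2/3 and contribute nothing to the residue; only the rational part matters.
At the order-2 pole 2/3 set g(θ) = (θ - (2/3))^2*(rational part) = -5/11.
Order-2 pole: residue = g'(a); g'(2/3) = 0, so the residue is 0.
List the singular points by increasing real part (a conjugate pair: the negative imaginary part first).


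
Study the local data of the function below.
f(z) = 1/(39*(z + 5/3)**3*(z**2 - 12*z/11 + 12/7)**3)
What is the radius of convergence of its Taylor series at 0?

The radius of convergence is (2/7)*sqrt(21).

Denominator factor (z + 5/3)^3: pole of order 3 at -5/3, modulus 5/3.
Denominator factor (z**2 - 12*z/11 + 12/7)^3: discriminant -4800/847, complex-conjugate roots (6/11) + ((20/77)*sqrt(21))*i and (6/11) - ((20/77)*sqrt(21))*i; poles of order 3, moduli (2/7)*sqrt(21) and (2/7)*sqrt(21).
The radius of convergence is the smallest modulus among the singular points: (2/7)*sqrt(21).


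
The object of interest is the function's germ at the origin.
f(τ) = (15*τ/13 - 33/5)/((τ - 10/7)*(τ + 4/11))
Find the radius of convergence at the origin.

The radius of convergence is 4/11.

Denominator factor (τ - 10/7): pole of order 1 at 10/7, modulus 10/7.
Denominator factor (τ + 4/11): pole of order 1 at -4/11, modulus 4/11.
The radius of convergence is the smallest modulus among the singular points: 4/11.


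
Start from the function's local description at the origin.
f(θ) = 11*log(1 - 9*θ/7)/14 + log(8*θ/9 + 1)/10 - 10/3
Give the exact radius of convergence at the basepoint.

Branch term (11/14)*log(1 - θ/(7/9)): its argument vanishes at θ = 7/9, a logarithmic branch point, modulus 7/9.
Branch term (1/10)*log(1 - θ/(-9/8)): its argument vanishes at θ = -9/8, a logarithmic branch point, modulus 9/8.
The radius of convergence is the smallest modulus among the singular points: 7/9.

The radius of convergence is 7/9.


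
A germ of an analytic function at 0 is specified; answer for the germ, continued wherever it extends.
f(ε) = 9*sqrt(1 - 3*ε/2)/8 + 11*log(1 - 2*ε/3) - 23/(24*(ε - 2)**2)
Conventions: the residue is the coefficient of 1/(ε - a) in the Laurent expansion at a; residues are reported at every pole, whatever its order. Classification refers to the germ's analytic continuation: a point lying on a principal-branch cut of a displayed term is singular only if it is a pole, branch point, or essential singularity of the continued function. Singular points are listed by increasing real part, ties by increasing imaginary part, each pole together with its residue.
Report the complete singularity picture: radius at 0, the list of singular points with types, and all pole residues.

Radius of convergence at 0: 2/3.
At 2/3: an algebraic (square-root) branch point.
At 3/2: a logarithmic branch point.
At 2: a pole of order 2; residue 0.

Denominator factor (ε - 2)^2: pole of order 2 at 2, modulus 2.
Branch term (9/8)*sqrt(1 - ε/(2/3)): its argument vanishes at ε = 2/3, a square-root branch point, modulus 2/3.
Branch term (11)*log(1 - ε/(3/2)): its argument vanishes at ε = 3/2, a logarithmic branch point, modulus 3/2.
The radius of convergence is the smallest modulus among the singular points: 2/3.
The branch terms are analytic at 2 and contribute nothing to the residue; only the rational part matters.
At the order-2 pole 2 set g(ε) = (ε - (2))^2*(rational part) = -23/24.
Order-2 pole: residue = g'(a); g'(2) = 0, so the residue is 0.
List the singular points by increasing real part (a conjugate pair: the negative imaginary part first).


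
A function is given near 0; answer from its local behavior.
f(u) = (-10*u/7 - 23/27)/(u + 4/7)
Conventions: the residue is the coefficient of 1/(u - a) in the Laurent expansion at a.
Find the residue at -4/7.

At the order-1 pole -4/7 set g(u) = (u - (-4/7))*f(u) = -10*u/7 - 23/27.
Simple pole: residue = g(a) at a = -4/7, which is -47/1323.

The residue is -47/1323.


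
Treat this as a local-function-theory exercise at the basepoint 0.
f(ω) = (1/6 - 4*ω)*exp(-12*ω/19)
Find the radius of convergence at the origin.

The radius of convergence is infinite.

The factor exp(-12*ω/19) is entire and contributes no finite singular point.
The polynomial part has no poles.
No finite singular points: the Taylor series at 0 converges everywhere.


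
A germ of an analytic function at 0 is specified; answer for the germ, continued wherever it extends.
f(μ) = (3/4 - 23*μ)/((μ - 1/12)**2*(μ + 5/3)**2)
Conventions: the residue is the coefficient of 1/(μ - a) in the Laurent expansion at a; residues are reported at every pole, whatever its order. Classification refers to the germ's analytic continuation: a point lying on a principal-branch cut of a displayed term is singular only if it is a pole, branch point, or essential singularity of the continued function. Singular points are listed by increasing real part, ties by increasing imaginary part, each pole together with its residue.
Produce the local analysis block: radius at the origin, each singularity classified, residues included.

Denominator factor (μ - 1/12)^2: pole of order 2 at 1/12, modulus 1/12.
Denominator factor (μ + 5/3)^2: pole of order 2 at -5/3, modulus 5/3.
The radius of convergence is the smallest modulus among the singular points: 1/12.
At the order-2 pole -5/3 set g(μ) = (μ - (-5/3))^2*f(μ) = (3/4 - 23*μ)/(μ - 1/12)**2.
Order-2 pole: residue = g'(a); g'(-5/3) = 1040/147, so the residue is 1040/147.
At the order-2 pole 1/12 set g(μ) = (μ - (1/12))^2*f(μ) = (3/4 - 23*μ)/(μ + 5/3)**2.
Order-2 pole: residue = g'(a); g'(1/12) = -1040/147, so the residue is -1040/147.
List the singular points by increasing real part (a conjugate pair: the negative imaginary part first).

Radius of convergence at 0: 1/12.
At -5/3: a pole of order 2; residue 1040/147.
At 1/12: a pole of order 2; residue -1040/147.


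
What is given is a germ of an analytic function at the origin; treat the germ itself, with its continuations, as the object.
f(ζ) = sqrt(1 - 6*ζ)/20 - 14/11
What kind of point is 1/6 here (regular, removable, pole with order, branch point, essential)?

The term (1/20)*sqrt(1 - ζ/(1/6)) has argument 1 - 1/6/(1/6) = 0 at 1/6: a square-root (algebraic, two-sheeted) branch point; the remaining terms are analytic or single-valued there.

The point is an algebraic (square-root) branch point.


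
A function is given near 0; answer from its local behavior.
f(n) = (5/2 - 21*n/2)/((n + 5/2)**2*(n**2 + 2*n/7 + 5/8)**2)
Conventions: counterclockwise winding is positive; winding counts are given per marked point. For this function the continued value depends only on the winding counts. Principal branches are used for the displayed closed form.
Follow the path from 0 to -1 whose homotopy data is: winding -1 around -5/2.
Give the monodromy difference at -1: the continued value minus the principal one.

Continued minus principal equals 0.

The function is rational, hence single-valued: continuing it around any pole returns the same value, so the difference is 0.


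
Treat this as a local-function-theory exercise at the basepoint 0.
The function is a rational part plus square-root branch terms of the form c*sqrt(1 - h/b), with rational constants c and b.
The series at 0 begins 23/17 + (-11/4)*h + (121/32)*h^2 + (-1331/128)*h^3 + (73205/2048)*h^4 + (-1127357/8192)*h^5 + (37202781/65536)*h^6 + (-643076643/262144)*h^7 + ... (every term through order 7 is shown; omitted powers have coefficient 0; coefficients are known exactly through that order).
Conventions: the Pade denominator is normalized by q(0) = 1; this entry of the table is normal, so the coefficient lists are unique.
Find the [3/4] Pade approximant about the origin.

Taylor coefficients needed (read off): a_0 = 23/17, a_1 = -11/4, a_2 = 121/32, a_3 = -1331/128, a_4 = 73205/2048, a_5 = -1127357/8192, a_6 = 37202781/65536, a_7 = -643076643/262144.
Write the denominator as Q(h) = 1 + q1*h + q2*h^2 + q3*h^3 + q4*h^4. Requiring Q*f - P = O(h^8) with deg P <= 3 kills the coefficients of h^4..h^7 in Q*f:
  h^4: a_4 + q1*a_3 + q2*a_2 + q3*a_1 + q4*a_0 = 0, i.e. 73205/2048 + (-1331/128)*q1 + (121/32)*q2 + (-11/4)*q3 + (23/17)*q4 = 0.
  h^5: a_5 + q1*a_4 + q2*a_3 + q3*a_2 + q4*a_1 = 0, i.e. -1127357/8192 + (73205/2048)*q1 + (-1331/128)*q2 + (121/32)*q3 + (-11/4)*q4 = 0.
  h^6: a_6 + q1*a_5 + q2*a_4 + q3*a_3 + q4*a_2 = 0, i.e. 37202781/65536 + (-1127357/8192)*q1 + (73205/2048)*q2 + (-1331/128)*q3 + (121/32)*q4 = 0.
  h^7: a_7 + q1*a_6 + q2*a_5 + q3*a_4 + q4*a_3 = 0, i.e. -643076643/262144 + (37202781/65536)*q1 + (-1127357/8192)*q2 + (73205/2048)*q3 + (-1331/128)*q4 = 0.
Solving this linear system: q1 = 605/79, q2 = 18755/1264, q3 = 9317/2528, q4 = -248897/161792.
The numerator is Q*f truncated at degree 3: P0 = a_0 = 23/17; P1 = a_1 + q1*a_0 = 40887/5372; P2 = a_2 + q1*a_1 + q2*a_0 = 120153/42976; P3 = a_3 + q1*a_2 + q2*a_1 + q3*a_0 = -2966799/171904.

The Pade approximant has numerator coefficients [23/17, 40887/5372, 120153/42976, -2966799/171904]; denominator coefficients [1, 605/79, 18755/1264, 9317/2528, -248897/161792].


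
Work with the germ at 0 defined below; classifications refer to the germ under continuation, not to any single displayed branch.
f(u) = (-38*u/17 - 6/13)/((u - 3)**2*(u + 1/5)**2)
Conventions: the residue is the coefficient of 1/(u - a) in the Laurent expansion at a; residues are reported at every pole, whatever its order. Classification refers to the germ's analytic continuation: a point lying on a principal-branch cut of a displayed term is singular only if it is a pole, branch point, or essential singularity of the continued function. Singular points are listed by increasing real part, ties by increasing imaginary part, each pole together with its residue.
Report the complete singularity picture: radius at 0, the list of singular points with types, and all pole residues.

Denominator factor (u + 1/5)^2: pole of order 2 at -1/5, modulus 1/5.
Denominator factor (u - 3)^2: pole of order 2 at 3, modulus 3.
The radius of convergence is the smallest modulus among the singular points: 1/5.
At the order-2 pole -1/5 set g(u) = (u - (-1/5))^2*f(u) = (-38*u/17 - 6/13)/(u - 3)**2.
Order-2 pole: residue = g'(a); g'(-1/5) = -775/3536, so the residue is -775/3536.
At the order-2 pole 3 set g(u) = (u - (3))^2*f(u) = (-38*u/17 - 6/13)/(u + 1/5)**2.
Order-2 pole: residue = g'(a); g'(3) = 775/3536, so the residue is 775/3536.
List the singular points by increasing real part (a conjugate pair: the negative imaginary part first).

Radius of convergence at 0: 1/5.
At -1/5: a pole of order 2; residue -775/3536.
At 3: a pole of order 2; residue 775/3536.


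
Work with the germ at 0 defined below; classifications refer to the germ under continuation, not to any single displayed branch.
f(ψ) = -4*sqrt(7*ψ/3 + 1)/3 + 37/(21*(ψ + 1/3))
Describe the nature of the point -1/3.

The point is a pole of order 1.

The denominator factor ψ + 1/3 vanishes at -1/3 and appears to the power 1; the numerator there equals 37/21, nonzero, and no other factor vanishes.
The branch terms are analytic at this point.
Hence a pole whose order is the multiplicity, 1.


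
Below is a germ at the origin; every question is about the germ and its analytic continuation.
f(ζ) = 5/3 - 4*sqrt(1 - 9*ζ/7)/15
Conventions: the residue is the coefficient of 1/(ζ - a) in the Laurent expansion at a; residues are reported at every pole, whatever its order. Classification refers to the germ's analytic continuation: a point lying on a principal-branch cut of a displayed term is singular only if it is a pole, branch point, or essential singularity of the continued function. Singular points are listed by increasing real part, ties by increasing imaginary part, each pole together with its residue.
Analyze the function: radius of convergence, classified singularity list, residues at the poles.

Branch term (-4/15)*sqrt(1 - ζ/(7/9)): its argument vanishes at ζ = 7/9, a square-root branch point, modulus 7/9.
The radius of convergence is the smallest modulus among the singular points: 7/9.

Radius of convergence at 0: 7/9.
At 7/9: an algebraic (square-root) branch point.


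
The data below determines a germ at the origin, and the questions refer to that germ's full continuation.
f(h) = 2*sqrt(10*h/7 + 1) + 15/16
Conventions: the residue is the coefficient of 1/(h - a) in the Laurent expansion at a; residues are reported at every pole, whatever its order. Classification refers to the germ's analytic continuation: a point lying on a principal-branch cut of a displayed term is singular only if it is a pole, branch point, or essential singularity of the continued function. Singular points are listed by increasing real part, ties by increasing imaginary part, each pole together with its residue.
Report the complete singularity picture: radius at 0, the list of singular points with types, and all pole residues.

Branch term (2)*sqrt(1 - h/(-7/10)): its argument vanishes at h = -7/10, a square-root branch point, modulus 7/10.
The radius of convergence is the smallest modulus among the singular points: 7/10.

Radius of convergence at 0: 7/10.
At -7/10: an algebraic (square-root) branch point.


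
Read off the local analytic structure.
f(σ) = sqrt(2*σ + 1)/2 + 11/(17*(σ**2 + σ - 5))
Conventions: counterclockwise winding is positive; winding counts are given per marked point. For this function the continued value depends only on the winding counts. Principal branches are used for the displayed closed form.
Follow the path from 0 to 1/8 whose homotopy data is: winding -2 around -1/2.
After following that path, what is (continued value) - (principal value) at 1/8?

The rational part is single-valued and drops out of the difference; each branch term changes only by its own monodromy.
(1/2)*sqrt(1 - σ/(-1/2)): winding -2 is even, the square root returns to the same sheet, contribution 0.
Summing the contributions at σ = 1/8 gives 0.

Continued minus principal equals 0.
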